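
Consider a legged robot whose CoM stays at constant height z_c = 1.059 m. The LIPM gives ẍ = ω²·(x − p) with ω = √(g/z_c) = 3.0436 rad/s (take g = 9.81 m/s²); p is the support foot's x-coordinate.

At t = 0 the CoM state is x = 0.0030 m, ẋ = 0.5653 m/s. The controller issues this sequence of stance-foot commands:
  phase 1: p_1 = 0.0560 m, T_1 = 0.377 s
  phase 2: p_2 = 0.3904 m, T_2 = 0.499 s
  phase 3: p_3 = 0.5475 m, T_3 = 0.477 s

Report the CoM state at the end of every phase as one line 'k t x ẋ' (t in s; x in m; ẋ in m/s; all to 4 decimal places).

1 0.3770 0.2272 0.7516
2 0.8760 0.5367 0.7185
3 1.3530 0.9996 1.5519

phase 1: p=0.0560, T=0.377, ωT=1.147437, cosh=1.733779, sinh=1.416330; start (x,ẋ)=(0.003000, 0.565300) → end (x,ẋ)=(0.227170, 0.751636)
phase 2: p=0.3904, T=0.499, ωT=1.518756, cosh=2.392763, sinh=2.173779; start (x,ẋ)=(0.227170, 0.751636) → end (x,ẋ)=(0.536659, 0.718541)
phase 3: p=0.5475, T=0.477, ωT=1.451797, cosh=2.252466, sinh=2.018317; start (x,ẋ)=(0.536659, 0.718541) → end (x,ẋ)=(0.999570, 1.551891)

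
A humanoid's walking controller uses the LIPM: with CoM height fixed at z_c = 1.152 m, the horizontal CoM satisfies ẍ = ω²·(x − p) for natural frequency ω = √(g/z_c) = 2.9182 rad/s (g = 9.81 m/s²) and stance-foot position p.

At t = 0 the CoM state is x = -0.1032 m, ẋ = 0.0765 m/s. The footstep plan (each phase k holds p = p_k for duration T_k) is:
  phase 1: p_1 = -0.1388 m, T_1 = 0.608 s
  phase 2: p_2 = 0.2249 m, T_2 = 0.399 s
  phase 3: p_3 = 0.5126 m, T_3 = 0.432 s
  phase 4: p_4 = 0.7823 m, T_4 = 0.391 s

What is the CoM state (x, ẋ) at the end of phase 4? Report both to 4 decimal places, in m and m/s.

phase 1: p=-0.1388, T=0.608, ωT=1.774266, cosh=3.032779, sinh=2.863171; start (x,ẋ)=(-0.103200, 0.076500) → end (x,ẋ)=(0.044224, 0.529456)
phase 2: p=0.2249, T=0.399, ωT=1.164362, cosh=1.758000, sinh=1.445878; start (x,ẋ)=(0.044224, 0.529456) → end (x,ẋ)=(0.169602, 0.168448)
phase 3: p=0.5126, T=0.432, ωT=1.260662, cosh=1.905612, sinh=1.622146; start (x,ẋ)=(0.169602, 0.168448) → end (x,ẋ)=(-0.047386, -1.302670)
phase 4: p=0.7823, T=0.391, ωT=1.141016, cosh=1.724721, sinh=1.405227; start (x,ẋ)=(-0.047386, -1.302670) → end (x,ẋ)=(-1.275963, -5.649063)

x = -1.2760, ẋ = -5.6491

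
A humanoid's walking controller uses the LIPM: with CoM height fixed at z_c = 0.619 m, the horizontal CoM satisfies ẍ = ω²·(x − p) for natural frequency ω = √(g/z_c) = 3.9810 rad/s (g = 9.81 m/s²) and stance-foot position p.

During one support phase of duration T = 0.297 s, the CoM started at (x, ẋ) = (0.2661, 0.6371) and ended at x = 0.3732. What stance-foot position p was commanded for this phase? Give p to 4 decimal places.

p = 0.4311

ωT = 3.9810·0.297 = 1.182357; cosh(ωT) = 1.784305, sinh(ωT) = 1.477749
x(T) = p + (x₀−p)·cosh(ωT) + (ẋ₀/ω)·sinh(ωT) ⇒ p·(1 − cosh) = x(T) − x₀·cosh − (ẋ₀/ω)·sinh
numerator   = 0.3732 − (0.2661)·1.784305 − (0.6371/3.9810)·1.477749 = -0.338095
denominator = 1 − 1.784305 = -0.784305
p = -0.338095 / -0.784305 = 0.4311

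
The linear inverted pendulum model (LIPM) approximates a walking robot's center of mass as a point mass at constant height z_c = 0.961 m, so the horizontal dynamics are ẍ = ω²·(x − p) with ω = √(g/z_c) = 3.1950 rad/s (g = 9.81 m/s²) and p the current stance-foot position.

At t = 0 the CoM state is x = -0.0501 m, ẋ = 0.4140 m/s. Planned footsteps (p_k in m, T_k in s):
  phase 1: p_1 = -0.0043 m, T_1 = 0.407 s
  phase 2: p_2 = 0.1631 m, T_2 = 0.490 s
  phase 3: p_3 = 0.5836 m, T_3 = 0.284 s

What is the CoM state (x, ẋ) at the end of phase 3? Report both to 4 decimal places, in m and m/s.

phase 1: p=-0.0043, T=0.407, ωT=1.300365, cosh=1.971534, sinh=1.699102; start (x,ẋ)=(-0.050100, 0.414000) → end (x,ẋ)=(0.125569, 0.567584)
phase 2: p=0.1631, T=0.490, ωT=1.565550, cosh=2.497140, sinh=2.288167; start (x,ẋ)=(0.125569, 0.567584) → end (x,ẋ)=(0.475867, 1.142959)
phase 3: p=0.5836, T=0.284, ωT=0.907380, cosh=1.440701, sinh=1.037121; start (x,ẋ)=(0.475867, 1.142959) → end (x,ẋ)=(0.799402, 1.289679)

x = 0.7994, ẋ = 1.2897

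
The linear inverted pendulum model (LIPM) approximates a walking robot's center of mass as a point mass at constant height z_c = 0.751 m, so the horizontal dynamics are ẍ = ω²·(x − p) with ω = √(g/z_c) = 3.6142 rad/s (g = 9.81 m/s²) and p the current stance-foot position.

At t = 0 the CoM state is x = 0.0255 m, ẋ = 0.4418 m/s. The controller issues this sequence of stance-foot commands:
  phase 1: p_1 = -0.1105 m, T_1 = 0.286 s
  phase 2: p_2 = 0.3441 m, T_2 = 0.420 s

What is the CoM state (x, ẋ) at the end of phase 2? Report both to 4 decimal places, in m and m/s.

phase 1: p=-0.1105, T=0.286, ωT=1.033661, cosh=1.583521, sinh=1.227819; start (x,ẋ)=(0.025500, 0.441800) → end (x,ẋ)=(0.254948, 1.303111)
phase 2: p=0.3441, T=0.420, ωT=1.517964, cosh=2.391042, sinh=2.171884; start (x,ẋ)=(0.254948, 1.303111) → end (x,ẋ)=(0.914012, 2.415979)

x = 0.9140, ẋ = 2.4160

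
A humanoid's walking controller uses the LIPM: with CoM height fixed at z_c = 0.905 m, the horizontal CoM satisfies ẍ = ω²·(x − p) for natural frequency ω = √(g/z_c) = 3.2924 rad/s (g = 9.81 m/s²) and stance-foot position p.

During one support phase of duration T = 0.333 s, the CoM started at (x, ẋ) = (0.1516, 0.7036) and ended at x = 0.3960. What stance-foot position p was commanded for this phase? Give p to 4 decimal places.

ωT = 3.2924·0.333 = 1.096369; cosh(ωT) = 1.663680, sinh(ωT) = 1.329598
x(T) = p + (x₀−p)·cosh(ωT) + (ẋ₀/ω)·sinh(ωT) ⇒ p·(1 − cosh) = x(T) − x₀·cosh − (ẋ₀/ω)·sinh
numerator   = 0.3960 − (0.1516)·1.663680 − (0.7036/3.2924)·1.329598 = -0.140355
denominator = 1 − 1.663680 = -0.663680
p = -0.140355 / -0.663680 = 0.2115

p = 0.2115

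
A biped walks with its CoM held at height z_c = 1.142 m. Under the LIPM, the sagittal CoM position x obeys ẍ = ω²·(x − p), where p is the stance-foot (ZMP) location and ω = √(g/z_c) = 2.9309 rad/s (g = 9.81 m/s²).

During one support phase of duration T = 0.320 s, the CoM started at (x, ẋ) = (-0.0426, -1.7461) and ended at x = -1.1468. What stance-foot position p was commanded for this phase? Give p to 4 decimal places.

p = 0.9296

ωT = 2.9309·0.320 = 0.937888; cosh(ωT) = 1.473017, sinh(ωT) = 1.081563
x(T) = p + (x₀−p)·cosh(ωT) + (ẋ₀/ω)·sinh(ωT) ⇒ p·(1 − cosh) = x(T) − x₀·cosh − (ẋ₀/ω)·sinh
numerator   = -1.1468 − (-0.0426)·1.473017 − (-1.7461/2.9309)·1.081563 = -0.439702
denominator = 1 − 1.473017 = -0.473017
p = -0.439702 / -0.473017 = 0.9296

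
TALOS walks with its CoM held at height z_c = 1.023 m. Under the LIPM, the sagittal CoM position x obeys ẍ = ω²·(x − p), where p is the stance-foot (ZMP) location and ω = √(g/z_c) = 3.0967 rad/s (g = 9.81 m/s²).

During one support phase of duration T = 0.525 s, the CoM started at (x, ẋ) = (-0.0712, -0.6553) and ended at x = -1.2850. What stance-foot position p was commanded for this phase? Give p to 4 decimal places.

p = 0.3538

ωT = 3.0967·0.525 = 1.625768; cosh(ωT) = 2.639539, sinh(ωT) = 2.442779
x(T) = p + (x₀−p)·cosh(ωT) + (ẋ₀/ω)·sinh(ωT) ⇒ p·(1 − cosh) = x(T) − x₀·cosh − (ẋ₀/ω)·sinh
numerator   = -1.2850 − (-0.0712)·2.639539 − (-0.6553/3.0967)·2.442779 = -0.580143
denominator = 1 − 2.639539 = -1.639539
p = -0.580143 / -1.639539 = 0.3538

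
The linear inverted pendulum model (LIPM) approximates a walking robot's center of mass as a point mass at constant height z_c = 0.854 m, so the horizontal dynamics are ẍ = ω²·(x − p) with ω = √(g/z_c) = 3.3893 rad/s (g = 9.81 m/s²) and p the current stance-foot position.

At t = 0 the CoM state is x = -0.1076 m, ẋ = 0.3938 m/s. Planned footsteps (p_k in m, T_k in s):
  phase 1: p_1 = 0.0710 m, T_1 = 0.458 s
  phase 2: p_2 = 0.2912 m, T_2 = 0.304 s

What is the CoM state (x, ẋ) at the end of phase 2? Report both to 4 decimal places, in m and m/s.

x = -0.4806, ẋ = -2.2742

phase 1: p=0.0710, T=0.458, ωT=1.552299, cosh=2.467038, sinh=2.255278; start (x,ẋ)=(-0.107600, 0.393800) → end (x,ẋ)=(-0.107574, -0.393665)
phase 2: p=0.2912, T=0.304, ωT=1.030347, cosh=1.579461, sinh=1.222578; start (x,ẋ)=(-0.107574, -0.393665) → end (x,ẋ)=(-0.480650, -2.274173)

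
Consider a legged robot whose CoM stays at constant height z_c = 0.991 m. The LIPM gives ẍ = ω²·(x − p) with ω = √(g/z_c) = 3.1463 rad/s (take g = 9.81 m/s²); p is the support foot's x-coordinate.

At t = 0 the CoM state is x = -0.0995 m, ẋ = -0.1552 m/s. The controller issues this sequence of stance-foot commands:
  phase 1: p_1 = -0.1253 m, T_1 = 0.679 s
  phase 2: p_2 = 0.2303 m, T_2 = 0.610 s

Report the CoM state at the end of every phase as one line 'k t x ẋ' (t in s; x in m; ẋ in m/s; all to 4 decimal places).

1 0.6790 -0.2205 -0.3274
2 1.2890 -1.6860 -5.8691

phase 1: p=-0.1253, T=0.679, ωT=2.136338, cosh=4.293227, sinh=4.175140; start (x,ẋ)=(-0.099500, -0.155200) → end (x,ẋ)=(-0.220485, -0.327394)
phase 2: p=0.2303, T=0.610, ωT=1.919243, cosh=3.481257, sinh=3.334539; start (x,ẋ)=(-0.220485, -0.327394) → end (x,ẋ)=(-1.685980, -5.869137)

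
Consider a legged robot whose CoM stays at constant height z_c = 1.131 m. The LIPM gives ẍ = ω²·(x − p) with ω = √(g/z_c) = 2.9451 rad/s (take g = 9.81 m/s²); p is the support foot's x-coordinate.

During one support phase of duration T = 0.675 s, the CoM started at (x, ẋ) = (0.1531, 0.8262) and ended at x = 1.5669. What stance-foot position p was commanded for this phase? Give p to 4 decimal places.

ωT = 2.9451·0.675 = 1.987943; cosh(ωT) = 3.718737, sinh(ωT) = 3.581760
x(T) = p + (x₀−p)·cosh(ωT) + (ẋ₀/ω)·sinh(ωT) ⇒ p·(1 − cosh) = x(T) − x₀·cosh − (ẋ₀/ω)·sinh
numerator   = 1.5669 − (0.1531)·3.718737 − (0.8262/2.9451)·3.581760 = -0.007243
denominator = 1 − 3.718737 = -2.718737
p = -0.007243 / -2.718737 = 0.0027

p = 0.0027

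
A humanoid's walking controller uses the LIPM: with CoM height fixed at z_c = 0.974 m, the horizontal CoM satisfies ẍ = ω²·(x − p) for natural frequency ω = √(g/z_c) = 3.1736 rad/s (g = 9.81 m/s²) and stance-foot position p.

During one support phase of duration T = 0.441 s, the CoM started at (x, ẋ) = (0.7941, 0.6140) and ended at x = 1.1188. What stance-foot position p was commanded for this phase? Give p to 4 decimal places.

ωT = 3.1736·0.441 = 1.399558; cosh(ωT) = 2.150056, sinh(ωT) = 1.903350
x(T) = p + (x₀−p)·cosh(ωT) + (ẋ₀/ω)·sinh(ωT) ⇒ p·(1 − cosh) = x(T) − x₀·cosh − (ẋ₀/ω)·sinh
numerator   = 1.1188 − (0.7941)·2.150056 − (0.6140/3.1736)·1.903350 = -0.956803
denominator = 1 − 2.150056 = -1.150056
p = -0.956803 / -1.150056 = 0.8320

p = 0.8320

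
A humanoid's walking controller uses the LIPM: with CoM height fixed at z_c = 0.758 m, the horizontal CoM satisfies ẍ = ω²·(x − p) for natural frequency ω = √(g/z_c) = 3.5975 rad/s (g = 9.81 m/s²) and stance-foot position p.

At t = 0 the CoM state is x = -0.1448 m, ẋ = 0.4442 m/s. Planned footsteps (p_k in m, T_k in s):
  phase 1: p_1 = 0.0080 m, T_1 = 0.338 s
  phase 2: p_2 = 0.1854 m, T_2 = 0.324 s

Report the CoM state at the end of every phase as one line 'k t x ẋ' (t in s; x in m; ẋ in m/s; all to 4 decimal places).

phase 1: p=0.0080, T=0.338, ωT=1.215955, cosh=1.834971, sinh=1.538544; start (x,ẋ)=(-0.144800, 0.444200) → end (x,ẋ)=(-0.082412, -0.030641)
phase 2: p=0.1854, T=0.324, ωT=1.165590, cosh=1.759777, sinh=1.448038; start (x,ẋ)=(-0.082412, -0.030641) → end (x,ẋ)=(-0.298223, -1.449040)

1 0.3380 -0.0824 -0.0306
2 0.6620 -0.2982 -1.4490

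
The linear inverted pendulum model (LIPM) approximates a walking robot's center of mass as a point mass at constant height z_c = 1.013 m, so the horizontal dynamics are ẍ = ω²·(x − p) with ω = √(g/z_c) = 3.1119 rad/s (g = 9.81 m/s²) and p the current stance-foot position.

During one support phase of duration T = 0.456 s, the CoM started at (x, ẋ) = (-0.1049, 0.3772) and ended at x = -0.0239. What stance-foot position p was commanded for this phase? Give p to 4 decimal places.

ωT = 3.1119·0.456 = 1.419026; cosh(ωT) = 2.187522, sinh(ωT) = 1.945573
x(T) = p + (x₀−p)·cosh(ωT) + (ẋ₀/ω)·sinh(ωT) ⇒ p·(1 − cosh) = x(T) − x₀·cosh − (ẋ₀/ω)·sinh
numerator   = -0.0239 − (-0.1049)·2.187522 − (0.3772/3.1119)·1.945573 = -0.030256
denominator = 1 − 2.187522 = -1.187522
p = -0.030256 / -1.187522 = 0.0255

p = 0.0255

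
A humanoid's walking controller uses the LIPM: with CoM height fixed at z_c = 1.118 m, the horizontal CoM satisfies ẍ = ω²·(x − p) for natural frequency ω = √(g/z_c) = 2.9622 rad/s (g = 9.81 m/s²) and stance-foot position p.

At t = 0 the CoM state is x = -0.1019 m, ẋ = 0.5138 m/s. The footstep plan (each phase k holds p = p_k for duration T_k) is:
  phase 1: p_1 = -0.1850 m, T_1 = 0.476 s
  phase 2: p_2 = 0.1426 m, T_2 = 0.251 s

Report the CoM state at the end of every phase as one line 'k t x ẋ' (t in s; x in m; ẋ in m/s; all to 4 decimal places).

1 0.4760 0.3294 1.5891
2 0.7270 0.8201 2.4992

phase 1: p=-0.1850, T=0.476, ωT=1.410007, cosh=2.170063, sinh=1.925922; start (x,ẋ)=(-0.101900, 0.513800) → end (x,ẋ)=(0.329388, 1.589061)
phase 2: p=0.1426, T=0.251, ωT=0.743512, cosh=1.289375, sinh=0.813934; start (x,ẋ)=(0.329388, 1.589061) → end (x,ẋ)=(0.820071, 2.499248)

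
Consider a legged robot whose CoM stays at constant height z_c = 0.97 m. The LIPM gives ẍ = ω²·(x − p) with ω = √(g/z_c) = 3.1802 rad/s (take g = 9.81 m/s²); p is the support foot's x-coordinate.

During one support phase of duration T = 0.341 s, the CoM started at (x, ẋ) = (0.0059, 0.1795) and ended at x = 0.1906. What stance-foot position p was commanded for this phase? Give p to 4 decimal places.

ωT = 3.1802·0.341 = 1.084448; cosh(ωT) = 1.647948, sinh(ωT) = 1.309859
x(T) = p + (x₀−p)·cosh(ωT) + (ẋ₀/ω)·sinh(ωT) ⇒ p·(1 − cosh) = x(T) − x₀·cosh − (ẋ₀/ω)·sinh
numerator   = 0.1906 − (0.0059)·1.647948 − (0.1795/3.1802)·1.309859 = 0.106945
denominator = 1 − 1.647948 = -0.647948
p = 0.106945 / -0.647948 = -0.1651

p = -0.1651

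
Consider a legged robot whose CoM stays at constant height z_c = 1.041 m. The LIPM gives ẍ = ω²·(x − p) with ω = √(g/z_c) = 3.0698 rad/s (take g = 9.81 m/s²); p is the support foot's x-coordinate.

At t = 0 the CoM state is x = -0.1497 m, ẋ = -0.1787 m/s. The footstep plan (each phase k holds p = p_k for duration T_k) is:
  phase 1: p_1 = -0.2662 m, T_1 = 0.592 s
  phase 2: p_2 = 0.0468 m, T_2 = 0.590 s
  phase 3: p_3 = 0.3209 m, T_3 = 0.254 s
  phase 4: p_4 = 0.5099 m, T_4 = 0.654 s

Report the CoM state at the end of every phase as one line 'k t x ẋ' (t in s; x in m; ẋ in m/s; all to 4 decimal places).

phase 1: p=-0.2662, T=0.592, ωT=1.817322, cosh=3.158905, sinh=2.996445; start (x,ẋ)=(-0.149700, -0.178700) → end (x,ẋ)=(-0.072617, 0.507127)
phase 2: p=0.0468, T=0.590, ωT=1.811182, cosh=3.140568, sinh=2.977107; start (x,ẋ)=(-0.072617, 0.507127) → end (x,ẋ)=(0.163576, 0.501297)
phase 3: p=0.3209, T=0.254, ωT=0.779729, cosh=1.319706, sinh=0.861176; start (x,ẋ)=(0.163576, 0.501297) → end (x,ẋ)=(0.253909, 0.245658)
phase 4: p=0.5099, T=0.654, ωT=2.007649, cosh=3.790049, sinh=3.655745; start (x,ẋ)=(0.253909, 0.245658) → end (x,ẋ)=(-0.167773, -1.941785)

1 0.5920 -0.0726 0.5071
2 1.1820 0.1636 0.5013
3 1.4360 0.2539 0.2457
4 2.0900 -0.1678 -1.9418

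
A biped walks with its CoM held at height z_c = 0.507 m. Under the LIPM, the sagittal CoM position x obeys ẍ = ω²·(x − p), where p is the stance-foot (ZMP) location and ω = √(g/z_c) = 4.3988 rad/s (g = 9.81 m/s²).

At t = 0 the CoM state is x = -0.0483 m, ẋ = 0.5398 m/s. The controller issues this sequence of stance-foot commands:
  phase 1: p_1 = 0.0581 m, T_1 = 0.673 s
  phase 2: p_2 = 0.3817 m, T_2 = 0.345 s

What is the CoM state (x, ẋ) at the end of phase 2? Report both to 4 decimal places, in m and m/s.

x = 0.3253, ẋ = 0.0752

phase 1: p=0.0581, T=0.673, ωT=2.960392, cosh=9.678672, sinh=9.626874; start (x,ẋ)=(-0.048300, 0.539800) → end (x,ẋ)=(0.209654, 0.718859)
phase 2: p=0.3817, T=0.345, ωT=1.517586, cosh=2.390221, sinh=2.170980; start (x,ẋ)=(0.209654, 0.718859) → end (x,ẋ)=(0.325257, 0.075242)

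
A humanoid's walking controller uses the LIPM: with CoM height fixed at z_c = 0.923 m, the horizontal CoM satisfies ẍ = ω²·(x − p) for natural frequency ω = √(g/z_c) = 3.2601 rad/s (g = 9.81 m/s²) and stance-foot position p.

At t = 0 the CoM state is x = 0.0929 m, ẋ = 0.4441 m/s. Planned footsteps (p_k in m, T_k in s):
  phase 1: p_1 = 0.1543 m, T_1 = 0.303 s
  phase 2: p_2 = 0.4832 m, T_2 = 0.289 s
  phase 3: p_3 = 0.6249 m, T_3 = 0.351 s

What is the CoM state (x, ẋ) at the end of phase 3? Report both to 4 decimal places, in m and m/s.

x = -0.1606, ẋ = -2.2509

phase 1: p=0.1543, T=0.303, ωT=0.987810, cosh=1.528870, sinh=1.156478; start (x,ẋ)=(0.092900, 0.444100) → end (x,ẋ)=(0.217966, 0.447479)
phase 2: p=0.4832, T=0.289, ωT=0.942169, cosh=1.477661, sinh=1.087879; start (x,ẋ)=(0.217966, 0.447479) → end (x,ẋ)=(0.240596, -0.279456)
phase 3: p=0.6249, T=0.351, ωT=1.144295, cosh=1.729338, sinh=1.410889; start (x,ẋ)=(0.240596, -0.279456) → end (x,ẋ)=(-0.160633, -2.250934)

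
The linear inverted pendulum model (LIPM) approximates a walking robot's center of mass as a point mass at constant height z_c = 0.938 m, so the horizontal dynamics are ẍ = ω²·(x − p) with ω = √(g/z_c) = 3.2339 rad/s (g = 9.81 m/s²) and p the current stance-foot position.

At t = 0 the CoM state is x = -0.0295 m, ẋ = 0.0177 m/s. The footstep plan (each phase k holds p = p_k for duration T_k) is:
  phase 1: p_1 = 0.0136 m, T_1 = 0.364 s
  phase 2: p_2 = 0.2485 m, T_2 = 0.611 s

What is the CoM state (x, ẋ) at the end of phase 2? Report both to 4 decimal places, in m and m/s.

x = -1.0564, ẋ = -4.1078

phase 1: p=0.0136, T=0.364, ωT=1.177140, cosh=1.776619, sinh=1.468460; start (x,ẋ)=(-0.029500, 0.017700) → end (x,ẋ)=(-0.054935, -0.173229)
phase 2: p=0.2485, T=0.611, ωT=1.975913, cosh=3.675918, sinh=3.537283; start (x,ẋ)=(-0.054935, -0.173229) → end (x,ẋ)=(-1.056383, -4.107837)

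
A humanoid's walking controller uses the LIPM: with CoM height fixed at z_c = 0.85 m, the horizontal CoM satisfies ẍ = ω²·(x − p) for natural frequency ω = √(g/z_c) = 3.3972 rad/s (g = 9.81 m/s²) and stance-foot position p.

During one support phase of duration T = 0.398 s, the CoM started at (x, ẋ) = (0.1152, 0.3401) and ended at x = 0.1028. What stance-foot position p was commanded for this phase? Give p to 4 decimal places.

ωT = 3.3972·0.398 = 1.352086; cosh(ωT) = 2.062090, sinh(ωT) = 1.803389
x(T) = p + (x₀−p)·cosh(ωT) + (ẋ₀/ω)·sinh(ωT) ⇒ p·(1 − cosh) = x(T) − x₀·cosh − (ẋ₀/ω)·sinh
numerator   = 0.1028 − (0.1152)·2.062090 − (0.3401/3.3972)·1.803389 = -0.315293
denominator = 1 − 2.062090 = -1.062090
p = -0.315293 / -1.062090 = 0.2969

p = 0.2969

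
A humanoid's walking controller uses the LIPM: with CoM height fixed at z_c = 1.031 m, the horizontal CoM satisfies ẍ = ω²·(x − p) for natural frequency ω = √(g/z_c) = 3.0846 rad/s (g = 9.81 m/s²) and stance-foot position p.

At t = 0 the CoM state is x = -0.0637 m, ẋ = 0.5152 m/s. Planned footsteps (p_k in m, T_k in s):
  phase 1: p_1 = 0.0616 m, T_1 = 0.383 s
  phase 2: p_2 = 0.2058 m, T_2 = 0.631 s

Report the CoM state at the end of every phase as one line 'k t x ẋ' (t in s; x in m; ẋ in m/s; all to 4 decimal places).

phase 1: p=0.0616, T=0.383, ωT=1.181402, cosh=1.782894, sinh=1.476046; start (x,ẋ)=(-0.063700, 0.515200) → end (x,ẋ)=(0.084737, 0.348055)
phase 2: p=0.2058, T=0.631, ωT=1.946383, cosh=3.573049, sinh=3.430259; start (x,ẋ)=(0.084737, 0.348055) → end (x,ẋ)=(0.160295, -0.037344)

1 0.3830 0.0847 0.3481
2 1.0140 0.1603 -0.0373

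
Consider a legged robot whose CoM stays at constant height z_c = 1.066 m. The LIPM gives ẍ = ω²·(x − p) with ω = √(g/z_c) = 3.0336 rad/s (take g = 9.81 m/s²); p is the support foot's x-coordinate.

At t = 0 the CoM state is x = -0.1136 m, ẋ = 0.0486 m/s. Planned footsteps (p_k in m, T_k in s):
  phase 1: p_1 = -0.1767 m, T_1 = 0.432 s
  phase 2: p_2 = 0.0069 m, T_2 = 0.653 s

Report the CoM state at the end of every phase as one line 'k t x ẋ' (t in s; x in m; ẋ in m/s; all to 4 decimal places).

1 0.4320 -0.0237 0.4257
2 1.0850 0.3931 1.2430

phase 1: p=-0.1767, T=0.432, ωT=1.310515, cosh=1.988882, sinh=1.719201; start (x,ẋ)=(-0.113600, 0.048600) → end (x,ẋ)=(-0.023659, 0.425749)
phase 2: p=0.0069, T=0.653, ωT=1.980941, cosh=3.693750, sinh=3.555810; start (x,ẋ)=(-0.023659, 0.425749) → end (x,ẋ)=(0.393062, 1.242976)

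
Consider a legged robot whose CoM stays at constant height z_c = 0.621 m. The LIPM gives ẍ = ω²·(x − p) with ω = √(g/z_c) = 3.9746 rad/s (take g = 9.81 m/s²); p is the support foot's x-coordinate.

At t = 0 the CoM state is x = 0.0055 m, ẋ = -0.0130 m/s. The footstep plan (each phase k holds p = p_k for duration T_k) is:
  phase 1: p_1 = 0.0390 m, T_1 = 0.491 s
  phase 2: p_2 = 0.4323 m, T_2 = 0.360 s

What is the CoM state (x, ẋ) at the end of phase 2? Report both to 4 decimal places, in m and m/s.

phase 1: p=0.0390, T=0.491, ωT=1.951529, cosh=3.590748, sinh=3.448692; start (x,ẋ)=(0.005500, -0.013000) → end (x,ẋ)=(-0.092570, -0.505870)
phase 2: p=0.4323, T=0.360, ωT=1.430856, cosh=2.210691, sinh=1.971587; start (x,ẋ)=(-0.092570, -0.505870) → end (x,ẋ)=(-0.978960, -5.231344)

x = -0.9790, ẋ = -5.2313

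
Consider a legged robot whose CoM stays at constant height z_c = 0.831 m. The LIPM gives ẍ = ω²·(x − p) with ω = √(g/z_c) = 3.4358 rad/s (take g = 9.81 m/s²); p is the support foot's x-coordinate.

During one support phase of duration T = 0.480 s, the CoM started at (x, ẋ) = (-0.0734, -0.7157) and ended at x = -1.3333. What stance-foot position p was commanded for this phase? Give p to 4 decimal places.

p = 0.3614

ωT = 3.4358·0.480 = 1.649184; cosh(ωT) = 2.697470, sinh(ωT) = 2.505263
x(T) = p + (x₀−p)·cosh(ωT) + (ẋ₀/ω)·sinh(ωT) ⇒ p·(1 − cosh) = x(T) − x₀·cosh − (ẋ₀/ω)·sinh
numerator   = -1.3333 − (-0.0734)·2.697470 − (-0.7157/3.4358)·2.505263 = -0.613443
denominator = 1 − 2.697470 = -1.697470
p = -0.613443 / -1.697470 = 0.3614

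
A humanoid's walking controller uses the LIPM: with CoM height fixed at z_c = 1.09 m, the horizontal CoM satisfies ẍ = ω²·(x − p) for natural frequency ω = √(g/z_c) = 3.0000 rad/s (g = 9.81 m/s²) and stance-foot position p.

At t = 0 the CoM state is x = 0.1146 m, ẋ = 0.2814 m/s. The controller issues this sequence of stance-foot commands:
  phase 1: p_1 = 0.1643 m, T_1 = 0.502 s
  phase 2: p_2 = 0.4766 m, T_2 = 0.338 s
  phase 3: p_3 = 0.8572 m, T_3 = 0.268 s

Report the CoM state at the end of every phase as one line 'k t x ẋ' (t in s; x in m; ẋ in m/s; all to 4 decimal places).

phase 1: p=0.1643, T=0.502, ωT=1.506000, cosh=2.365228, sinh=2.143432; start (x,ẋ)=(0.114600, 0.281400) → end (x,ẋ)=(0.247802, 0.345989)
phase 2: p=0.4766, T=0.338, ωT=1.014000, cosh=1.559685, sinh=1.196920; start (x,ẋ)=(0.247802, 0.345989) → end (x,ẋ)=(0.257788, -0.281924)
phase 3: p=0.8572, T=0.268, ωT=0.804000, cosh=1.340998, sinh=0.893463; start (x,ẋ)=(0.257788, -0.281924) → end (x,ẋ)=(-0.030573, -1.984717)

1 0.5020 0.2478 0.3460
2 0.8400 0.2578 -0.2819
3 1.1080 -0.0306 -1.9847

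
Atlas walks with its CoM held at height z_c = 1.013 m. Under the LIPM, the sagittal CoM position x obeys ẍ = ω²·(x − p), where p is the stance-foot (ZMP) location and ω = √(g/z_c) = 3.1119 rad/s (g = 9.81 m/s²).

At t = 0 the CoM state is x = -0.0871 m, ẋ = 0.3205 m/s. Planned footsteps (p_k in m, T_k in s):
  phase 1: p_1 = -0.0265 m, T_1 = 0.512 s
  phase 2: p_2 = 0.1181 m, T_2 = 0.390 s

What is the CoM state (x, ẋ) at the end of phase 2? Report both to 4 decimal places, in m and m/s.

x = 0.1993, ẋ = 0.4172

phase 1: p=-0.0265, T=0.512, ωT=1.593293, cosh=2.561589, sinh=2.358334; start (x,ẋ)=(-0.087100, 0.320500) → end (x,ẋ)=(0.061157, 0.376252)
phase 2: p=0.1181, T=0.390, ωT=1.213641, cosh=1.831415, sinh=1.534302; start (x,ẋ)=(0.061157, 0.376252) → end (x,ẋ)=(0.199322, 0.417192)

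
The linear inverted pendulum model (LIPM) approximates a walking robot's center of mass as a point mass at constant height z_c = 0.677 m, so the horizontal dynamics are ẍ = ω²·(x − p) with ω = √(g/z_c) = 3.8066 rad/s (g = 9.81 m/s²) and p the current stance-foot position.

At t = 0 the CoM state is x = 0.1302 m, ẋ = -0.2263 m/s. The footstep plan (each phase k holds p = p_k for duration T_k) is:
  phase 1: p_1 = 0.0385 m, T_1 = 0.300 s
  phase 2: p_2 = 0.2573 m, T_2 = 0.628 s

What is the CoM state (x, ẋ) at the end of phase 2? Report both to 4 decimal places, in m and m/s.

phase 1: p=0.0385, T=0.300, ωT=1.141980, cosh=1.726076, sinh=1.406890; start (x,ẋ)=(0.130200, -0.226300) → end (x,ẋ)=(0.113142, 0.100485)
phase 2: p=0.2573, T=0.628, ωT=2.390545, cosh=5.505511, sinh=5.413931; start (x,ẋ)=(0.113142, 0.100485) → end (x,ẋ)=(-0.393446, -2.417673)

x = -0.3934, ẋ = -2.4177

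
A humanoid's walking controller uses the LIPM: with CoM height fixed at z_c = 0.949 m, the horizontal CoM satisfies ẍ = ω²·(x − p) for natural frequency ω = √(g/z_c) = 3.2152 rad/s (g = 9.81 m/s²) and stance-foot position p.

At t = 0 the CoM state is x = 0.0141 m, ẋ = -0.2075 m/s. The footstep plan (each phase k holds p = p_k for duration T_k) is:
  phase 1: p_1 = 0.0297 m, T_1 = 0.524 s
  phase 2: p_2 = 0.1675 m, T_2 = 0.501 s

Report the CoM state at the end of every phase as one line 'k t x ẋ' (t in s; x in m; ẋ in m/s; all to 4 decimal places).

phase 1: p=0.0297, T=0.524, ωT=1.684765, cosh=2.788335, sinh=2.602847; start (x,ẋ)=(0.014100, -0.207500) → end (x,ẋ)=(-0.181779, -0.709131)
phase 2: p=0.1675, T=0.501, ωT=1.610815, cosh=2.603308, sinh=2.403583; start (x,ẋ)=(-0.181779, -0.709131) → end (x,ẋ)=(-1.271904, -4.545311)

1 0.5240 -0.1818 -0.7091
2 1.0250 -1.2719 -4.5453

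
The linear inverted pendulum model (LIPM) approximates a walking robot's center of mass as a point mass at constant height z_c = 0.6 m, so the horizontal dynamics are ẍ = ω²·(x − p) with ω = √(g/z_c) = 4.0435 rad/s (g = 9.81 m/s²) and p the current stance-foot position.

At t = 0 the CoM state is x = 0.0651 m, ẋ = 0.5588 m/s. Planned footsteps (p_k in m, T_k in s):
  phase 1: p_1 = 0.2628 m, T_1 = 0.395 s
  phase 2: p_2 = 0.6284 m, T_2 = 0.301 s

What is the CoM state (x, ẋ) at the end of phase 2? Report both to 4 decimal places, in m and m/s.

phase 1: p=0.2628, T=0.395, ωT=1.597182, cosh=2.570782, sinh=2.368315; start (x,ẋ)=(0.065100, 0.558800) → end (x,ẋ)=(0.081851, -0.456678)
phase 2: p=0.6284, T=0.301, ωT=1.217093, cosh=1.836723, sinh=1.540634; start (x,ẋ)=(0.081851, -0.456678) → end (x,ẋ)=(-0.549461, -4.243549)

x = -0.5495, ẋ = -4.2435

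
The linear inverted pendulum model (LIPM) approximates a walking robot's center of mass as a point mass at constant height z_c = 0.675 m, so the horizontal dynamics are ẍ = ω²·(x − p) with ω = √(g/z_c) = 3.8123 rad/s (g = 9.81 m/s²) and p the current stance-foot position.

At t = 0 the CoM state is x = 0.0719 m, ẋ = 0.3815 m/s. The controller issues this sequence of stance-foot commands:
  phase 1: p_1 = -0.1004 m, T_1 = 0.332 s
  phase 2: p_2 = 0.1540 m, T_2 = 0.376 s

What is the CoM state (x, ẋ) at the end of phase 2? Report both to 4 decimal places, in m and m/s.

x = 1.6173, ẋ = 5.7915

phase 1: p=-0.1004, T=0.332, ωT=1.265684, cosh=1.913781, sinh=1.631735; start (x,ẋ)=(0.071900, 0.381500) → end (x,ẋ)=(0.392633, 1.801927)
phase 2: p=0.1540, T=0.376, ωT=1.433425, cosh=2.215763, sinh=1.977272; start (x,ẋ)=(0.392633, 1.801927) → end (x,ẋ)=(1.617336, 5.791452)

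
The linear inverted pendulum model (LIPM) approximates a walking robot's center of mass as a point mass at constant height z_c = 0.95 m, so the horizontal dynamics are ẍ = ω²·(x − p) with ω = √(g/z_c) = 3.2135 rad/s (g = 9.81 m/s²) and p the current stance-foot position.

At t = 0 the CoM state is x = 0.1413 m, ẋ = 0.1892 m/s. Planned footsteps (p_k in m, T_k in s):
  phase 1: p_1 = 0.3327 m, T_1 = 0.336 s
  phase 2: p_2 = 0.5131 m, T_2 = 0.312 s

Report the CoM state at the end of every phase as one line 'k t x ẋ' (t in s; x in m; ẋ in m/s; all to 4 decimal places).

phase 1: p=0.3327, T=0.336, ωT=1.079736, cosh=1.641794, sinh=1.302109; start (x,ẋ)=(0.141300, 0.189200) → end (x,ẋ)=(0.095124, -0.490253)
phase 2: p=0.5131, T=0.312, ωT=1.002612, cosh=1.546156, sinh=1.179236; start (x,ẋ)=(0.095124, -0.490253) → end (x,ẋ)=(-0.313060, -2.341914)

1 0.3360 0.0951 -0.4903
2 0.6480 -0.3131 -2.3419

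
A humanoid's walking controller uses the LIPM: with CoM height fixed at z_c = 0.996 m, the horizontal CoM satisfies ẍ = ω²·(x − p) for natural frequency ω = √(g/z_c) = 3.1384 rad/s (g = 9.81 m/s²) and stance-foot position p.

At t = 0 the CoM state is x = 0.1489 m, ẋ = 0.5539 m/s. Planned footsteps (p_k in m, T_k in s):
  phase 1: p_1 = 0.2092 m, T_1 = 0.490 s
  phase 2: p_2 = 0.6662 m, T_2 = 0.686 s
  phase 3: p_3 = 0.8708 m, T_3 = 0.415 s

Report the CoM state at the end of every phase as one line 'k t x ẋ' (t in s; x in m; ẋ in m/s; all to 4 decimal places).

phase 1: p=0.2092, T=0.490, ωT=1.537816, cosh=2.434632, sinh=2.219782; start (x,ẋ)=(0.148900, 0.553900) → end (x,ẋ)=(0.454164, 0.928459)
phase 2: p=0.6662, T=0.686, ωT=2.152942, cosh=4.363149, sinh=4.247007; start (x,ẋ)=(0.454164, 0.928459) → end (x,ẋ)=(0.997481, 1.224813)
phase 3: p=0.8708, T=0.415, ωT=1.302436, cosh=1.975057, sinh=1.703189; start (x,ẋ)=(0.997481, 1.224813) → end (x,ẋ)=(1.785701, 3.096224)

1 0.4900 0.4542 0.9285
2 1.1760 0.9975 1.2248
3 1.5910 1.7857 3.0962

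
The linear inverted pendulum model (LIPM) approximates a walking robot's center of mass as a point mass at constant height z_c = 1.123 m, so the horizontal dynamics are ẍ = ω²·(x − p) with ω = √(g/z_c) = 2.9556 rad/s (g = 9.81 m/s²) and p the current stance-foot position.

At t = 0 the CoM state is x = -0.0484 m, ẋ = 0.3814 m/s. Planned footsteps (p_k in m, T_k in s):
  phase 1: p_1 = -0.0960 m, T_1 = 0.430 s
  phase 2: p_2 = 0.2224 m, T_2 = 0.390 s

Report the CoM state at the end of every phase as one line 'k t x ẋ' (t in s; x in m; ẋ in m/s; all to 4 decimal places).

phase 1: p=-0.0960, T=0.430, ωT=1.270908, cosh=1.922332, sinh=1.641755; start (x,ẋ)=(-0.048400, 0.381400) → end (x,ẋ)=(0.207360, 0.964150)
phase 2: p=0.2224, T=0.390, ωT=1.152684, cosh=1.741234, sinh=1.425446; start (x,ẋ)=(0.207360, 0.964150) → end (x,ẋ)=(0.661209, 1.615449)

1 0.4300 0.2074 0.9642
2 0.8200 0.6612 1.6154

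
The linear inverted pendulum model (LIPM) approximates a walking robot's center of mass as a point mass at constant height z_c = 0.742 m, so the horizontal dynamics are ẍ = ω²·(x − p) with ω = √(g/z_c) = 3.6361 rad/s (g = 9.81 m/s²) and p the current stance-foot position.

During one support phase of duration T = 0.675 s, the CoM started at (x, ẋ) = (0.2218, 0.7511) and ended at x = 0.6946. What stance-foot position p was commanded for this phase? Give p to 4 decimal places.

p = 0.3700

ωT = 3.6361·0.675 = 2.454368; cosh(ωT) = 5.862494, sinh(ωT) = 5.776576
x(T) = p + (x₀−p)·cosh(ωT) + (ẋ₀/ω)·sinh(ωT) ⇒ p·(1 − cosh) = x(T) − x₀·cosh − (ẋ₀/ω)·sinh
numerator   = 0.6946 − (0.2218)·5.862494 − (0.7511/3.6361)·5.776576 = -1.798954
denominator = 1 − 5.862494 = -4.862494
p = -1.798954 / -4.862494 = 0.3700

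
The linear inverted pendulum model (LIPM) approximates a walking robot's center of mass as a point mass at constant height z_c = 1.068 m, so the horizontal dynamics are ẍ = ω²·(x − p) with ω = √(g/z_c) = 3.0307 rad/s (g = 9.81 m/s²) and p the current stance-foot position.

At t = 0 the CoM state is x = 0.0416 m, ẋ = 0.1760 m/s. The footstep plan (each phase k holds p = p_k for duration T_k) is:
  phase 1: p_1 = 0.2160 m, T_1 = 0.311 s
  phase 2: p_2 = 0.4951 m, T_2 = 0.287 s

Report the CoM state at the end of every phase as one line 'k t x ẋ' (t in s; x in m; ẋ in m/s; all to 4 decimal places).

phase 1: p=0.2160, T=0.311, ωT=0.942548, cosh=1.478073, sinh=1.088439; start (x,ẋ)=(0.041600, 0.176000) → end (x,ẋ)=(0.021432, -0.315158)
phase 2: p=0.4951, T=0.287, ωT=0.869811, cosh=1.402745, sinh=0.983714; start (x,ẋ)=(0.021432, -0.315158) → end (x,ẋ)=(-0.271630, -1.854252)

1 0.3110 0.0214 -0.3152
2 0.5980 -0.2716 -1.8543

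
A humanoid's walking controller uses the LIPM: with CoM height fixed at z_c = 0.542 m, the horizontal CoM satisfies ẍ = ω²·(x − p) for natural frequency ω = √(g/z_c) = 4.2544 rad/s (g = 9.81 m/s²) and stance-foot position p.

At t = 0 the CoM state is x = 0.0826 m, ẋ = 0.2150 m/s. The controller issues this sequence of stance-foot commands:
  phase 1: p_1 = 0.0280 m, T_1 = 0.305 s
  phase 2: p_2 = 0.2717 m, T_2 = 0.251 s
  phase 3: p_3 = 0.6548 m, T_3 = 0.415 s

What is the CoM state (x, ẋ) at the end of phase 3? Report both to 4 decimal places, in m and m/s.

phase 1: p=0.0280, T=0.305, ωT=1.297592, cosh=1.966830, sinh=1.693641; start (x,ẋ)=(0.082600, 0.215000) → end (x,ẋ)=(0.220979, 0.816285)
phase 2: p=0.2717, T=0.251, ωT=1.067854, cosh=1.626438, sinh=1.282693; start (x,ẋ)=(0.220979, 0.816285) → end (x,ẋ)=(0.435313, 1.050846)
phase 3: p=0.6548, T=0.415, ωT=1.765576, cosh=3.008013, sinh=2.836925; start (x,ẋ)=(0.435313, 1.050846) → end (x,ẋ)=(0.695307, 0.511880)

x = 0.6953, ẋ = 0.5119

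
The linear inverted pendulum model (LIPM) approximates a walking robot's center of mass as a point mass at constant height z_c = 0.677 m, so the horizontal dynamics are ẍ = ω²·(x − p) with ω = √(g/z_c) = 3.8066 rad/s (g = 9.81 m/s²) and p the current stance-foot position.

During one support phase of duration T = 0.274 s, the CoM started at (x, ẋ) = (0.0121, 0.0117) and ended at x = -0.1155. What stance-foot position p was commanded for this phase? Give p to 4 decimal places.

p = 0.2329

ωT = 3.8066·0.274 = 1.043008; cosh(ωT) = 1.595067, sinh(ωT) = 1.242674
x(T) = p + (x₀−p)·cosh(ωT) + (ẋ₀/ω)·sinh(ωT) ⇒ p·(1 − cosh) = x(T) − x₀·cosh − (ẋ₀/ω)·sinh
numerator   = -0.1155 − (0.0121)·1.595067 − (0.0117/3.8066)·1.242674 = -0.138620
denominator = 1 − 1.595067 = -0.595067
p = -0.138620 / -0.595067 = 0.2329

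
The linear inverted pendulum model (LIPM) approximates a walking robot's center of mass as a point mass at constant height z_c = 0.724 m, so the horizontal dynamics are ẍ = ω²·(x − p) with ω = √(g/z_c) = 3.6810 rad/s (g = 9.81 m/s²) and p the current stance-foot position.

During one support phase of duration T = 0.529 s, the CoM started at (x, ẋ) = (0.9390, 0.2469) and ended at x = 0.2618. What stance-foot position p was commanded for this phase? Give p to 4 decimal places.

p = 1.2913

ωT = 3.6810·0.529 = 1.947249; cosh(ωT) = 3.576022, sinh(ωT) = 3.433356
x(T) = p + (x₀−p)·cosh(ωT) + (ẋ₀/ω)·sinh(ωT) ⇒ p·(1 − cosh) = x(T) − x₀·cosh − (ẋ₀/ω)·sinh
numerator   = 0.2618 − (0.9390)·3.576022 − (0.2469/3.6810)·3.433356 = -3.326374
denominator = 1 − 3.576022 = -2.576022
p = -3.326374 / -2.576022 = 1.2913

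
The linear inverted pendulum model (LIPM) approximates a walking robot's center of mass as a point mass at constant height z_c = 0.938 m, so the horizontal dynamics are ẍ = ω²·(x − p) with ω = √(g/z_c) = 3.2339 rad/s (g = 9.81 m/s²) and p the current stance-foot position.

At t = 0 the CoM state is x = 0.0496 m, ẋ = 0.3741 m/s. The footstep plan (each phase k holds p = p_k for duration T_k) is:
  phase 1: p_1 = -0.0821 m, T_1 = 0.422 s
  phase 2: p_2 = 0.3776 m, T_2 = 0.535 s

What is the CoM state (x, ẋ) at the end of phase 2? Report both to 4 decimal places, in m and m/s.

x = 1.7721, ẋ = 4.7708

phase 1: p=-0.0821, T=0.422, ωT=1.364706, cosh=2.085014, sinh=1.829558; start (x,ẋ)=(0.049600, 0.374100) → end (x,ẋ)=(0.404141, 1.559221)
phase 2: p=0.3776, T=0.535, ωT=1.730137, cosh=2.909342, sinh=2.732082; start (x,ẋ)=(0.404141, 1.559221) → end (x,ẋ)=(1.772086, 4.770802)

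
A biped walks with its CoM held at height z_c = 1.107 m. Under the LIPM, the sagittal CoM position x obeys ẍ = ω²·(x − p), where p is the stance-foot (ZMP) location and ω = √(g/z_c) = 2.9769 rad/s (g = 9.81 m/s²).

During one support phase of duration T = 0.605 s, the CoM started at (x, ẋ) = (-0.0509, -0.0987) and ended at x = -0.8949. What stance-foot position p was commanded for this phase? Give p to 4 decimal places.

p = 0.3027

ωT = 2.9769·0.605 = 1.801025; cosh(ωT) = 3.110489, sinh(ωT) = 2.945359
x(T) = p + (x₀−p)·cosh(ωT) + (ẋ₀/ω)·sinh(ωT) ⇒ p·(1 − cosh) = x(T) − x₀·cosh − (ẋ₀/ω)·sinh
numerator   = -0.8949 − (-0.0509)·3.110489 − (-0.0987/2.9769)·2.945359 = -0.638922
denominator = 1 − 3.110489 = -2.110489
p = -0.638922 / -2.110489 = 0.3027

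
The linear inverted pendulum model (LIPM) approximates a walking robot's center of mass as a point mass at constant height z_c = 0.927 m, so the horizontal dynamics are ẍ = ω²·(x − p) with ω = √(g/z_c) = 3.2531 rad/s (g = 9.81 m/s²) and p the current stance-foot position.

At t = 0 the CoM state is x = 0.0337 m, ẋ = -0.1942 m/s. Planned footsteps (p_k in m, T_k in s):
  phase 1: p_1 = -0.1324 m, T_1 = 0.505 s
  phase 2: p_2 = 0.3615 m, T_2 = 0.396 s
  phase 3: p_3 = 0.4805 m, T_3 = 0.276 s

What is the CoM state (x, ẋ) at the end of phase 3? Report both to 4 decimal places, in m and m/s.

x = 0.5349, ẋ = 0.4993

phase 1: p=-0.1324, T=0.505, ωT=1.642815, cosh=2.681570, sinh=2.488135; start (x,ẋ)=(0.033700, -0.194200) → end (x,ẋ)=(0.164475, 0.823678)
phase 2: p=0.3615, T=0.396, ωT=1.288228, cosh=1.951056, sinh=1.675297; start (x,ẋ)=(0.164475, 0.823678) → end (x,ẋ)=(0.401274, 0.533272)
phase 3: p=0.4805, T=0.276, ωT=0.897856, cosh=1.430888, sinh=1.023446; start (x,ẋ)=(0.401274, 0.533272) → end (x,ẋ)=(0.534907, 0.499280)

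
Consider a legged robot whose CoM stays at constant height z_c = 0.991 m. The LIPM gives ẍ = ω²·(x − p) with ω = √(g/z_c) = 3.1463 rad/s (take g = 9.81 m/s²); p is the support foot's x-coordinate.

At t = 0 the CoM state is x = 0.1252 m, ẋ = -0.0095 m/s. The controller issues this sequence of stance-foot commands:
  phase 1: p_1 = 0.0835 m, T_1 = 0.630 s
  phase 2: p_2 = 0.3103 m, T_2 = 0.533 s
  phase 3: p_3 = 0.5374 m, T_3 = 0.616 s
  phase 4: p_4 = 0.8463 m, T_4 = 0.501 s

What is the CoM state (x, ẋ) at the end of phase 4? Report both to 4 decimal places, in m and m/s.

x = 1.0974, ẋ = 1.0162

phase 1: p=0.0835, T=0.630, ωT=1.982169, cosh=3.698120, sinh=3.560350; start (x,ẋ)=(0.125200, -0.009500) → end (x,ẋ)=(0.226961, 0.431988)
phase 2: p=0.3103, T=0.533, ωT=1.676978, cosh=2.768152, sinh=2.581214; start (x,ẋ)=(0.226961, 0.431988) → end (x,ẋ)=(0.434008, 0.518994)
phase 3: p=0.5374, T=0.616, ωT=1.938121, cosh=3.544830, sinh=3.400856; start (x,ẋ)=(0.434008, 0.518994) → end (x,ẋ)=(0.731876, 0.733436)
phase 4: p=0.8463, T=0.501, ωT=1.576296, cosh=2.521874, sinh=2.315134; start (x,ẋ)=(0.731876, 0.733436) → end (x,ẋ)=(1.097419, 1.016156)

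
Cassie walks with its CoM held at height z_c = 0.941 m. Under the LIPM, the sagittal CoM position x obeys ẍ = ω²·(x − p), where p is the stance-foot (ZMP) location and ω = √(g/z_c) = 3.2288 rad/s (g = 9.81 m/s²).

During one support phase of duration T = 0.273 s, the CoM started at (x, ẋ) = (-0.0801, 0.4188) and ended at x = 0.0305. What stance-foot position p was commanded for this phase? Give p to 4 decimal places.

p = -0.0339

ωT = 3.2288·0.273 = 0.881462; cosh(ωT) = 1.414302, sinh(ωT) = 1.000126
x(T) = p + (x₀−p)·cosh(ωT) + (ẋ₀/ω)·sinh(ωT) ⇒ p·(1 − cosh) = x(T) − x₀·cosh − (ẋ₀/ω)·sinh
numerator   = 0.0305 − (-0.0801)·1.414302 − (0.4188/3.2288)·1.000126 = 0.014062
denominator = 1 − 1.414302 = -0.414302
p = 0.014062 / -0.414302 = -0.0339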